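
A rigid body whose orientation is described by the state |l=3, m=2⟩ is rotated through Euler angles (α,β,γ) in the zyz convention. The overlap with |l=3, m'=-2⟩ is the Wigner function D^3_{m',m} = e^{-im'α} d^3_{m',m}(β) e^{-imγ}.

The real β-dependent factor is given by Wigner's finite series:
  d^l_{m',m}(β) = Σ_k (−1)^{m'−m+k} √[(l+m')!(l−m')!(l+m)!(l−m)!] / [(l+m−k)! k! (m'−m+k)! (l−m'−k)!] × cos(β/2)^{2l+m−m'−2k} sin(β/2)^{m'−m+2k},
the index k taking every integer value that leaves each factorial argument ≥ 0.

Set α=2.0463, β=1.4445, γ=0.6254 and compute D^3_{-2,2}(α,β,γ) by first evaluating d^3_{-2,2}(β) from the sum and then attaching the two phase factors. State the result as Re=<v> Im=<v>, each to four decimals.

D^3_{-2,2}(2.0463,1.4445,0.6254) = e^{-i·-2·2.0463}·d^3_{-2,2}(1.4445)·e^{-i·2·0.6254}. Compute d first:
With c≡cos(β/2)=0.750320 and s≡sin(β/2)=0.661075, N=[1·120·120·1]^{1/2}=120.000000
k: max(0,(2)−(-2))=4 … min(3+(2),3−(-2))=5
  k=4: (−1)^0·120.0000/(24)·0.7503^2·0.6611^4 = +0.537607
  k=5: (−1)^1·120.0000/(120)·0.7503^0·0.6611^6 = -0.083465
d^3_{-2,2}(1.4445) = +0.537607 -0.083465 = +0.454143
D = (-0.580863-0.814001i)·(+0.454143)·(+0.314563-0.949237i) = -0.433887+0.134118i

Re=-0.4339 Im=0.1341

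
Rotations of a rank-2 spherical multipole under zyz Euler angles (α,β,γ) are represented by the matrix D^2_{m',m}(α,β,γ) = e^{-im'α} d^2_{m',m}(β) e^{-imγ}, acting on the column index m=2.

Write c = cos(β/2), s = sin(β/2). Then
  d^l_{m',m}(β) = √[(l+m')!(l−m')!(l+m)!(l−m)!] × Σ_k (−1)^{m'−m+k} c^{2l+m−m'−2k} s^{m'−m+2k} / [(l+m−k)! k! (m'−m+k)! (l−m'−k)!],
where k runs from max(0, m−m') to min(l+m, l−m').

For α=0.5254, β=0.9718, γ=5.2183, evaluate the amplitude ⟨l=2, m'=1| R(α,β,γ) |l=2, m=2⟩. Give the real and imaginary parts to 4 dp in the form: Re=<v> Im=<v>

Split into d^2_{1,2}(β=0.9718) × two z-phases.
Half-angle: c=0.884255, s=0.467004. N=√(6·1·24·1)=12.000000
Admissible k: 1..1 (factorial args all ≥0)
  k=1: (−1)^0·12.0000/(6)·0.8843^3·0.4670^1 = +0.645778
d^2_{1,2}(0.9718) = +0.645778
D = (+0.865123-0.501559i)·(+0.645778)·(-0.530317+0.847800i) = -0.021677+0.645414i

Re=-0.0217 Im=0.6454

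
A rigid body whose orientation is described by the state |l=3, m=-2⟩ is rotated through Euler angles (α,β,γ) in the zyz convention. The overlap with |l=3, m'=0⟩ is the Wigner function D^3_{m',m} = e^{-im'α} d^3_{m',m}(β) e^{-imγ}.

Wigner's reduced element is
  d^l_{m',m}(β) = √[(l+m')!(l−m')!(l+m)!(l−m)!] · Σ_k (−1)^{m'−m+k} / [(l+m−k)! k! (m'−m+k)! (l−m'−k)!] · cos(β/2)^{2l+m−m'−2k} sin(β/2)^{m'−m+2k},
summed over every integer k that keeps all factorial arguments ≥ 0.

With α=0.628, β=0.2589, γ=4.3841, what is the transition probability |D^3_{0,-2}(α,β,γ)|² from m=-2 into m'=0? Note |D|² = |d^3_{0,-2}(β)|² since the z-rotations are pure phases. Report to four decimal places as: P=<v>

D^3_{0,-2}(0.628,0.2589,4.3841) = e^{-i·0·0.628}·d^3_{0,-2}(0.2589)·e^{-i·-2·4.3841}. Compute d first:
Half-angle: c=0.991633, s=0.129089. N=√(6·6·1·120)=65.726707
k: max(0,(-2)−(0))=0 … min(3+(-2),3−(0))=1
  k=0: (−1)^2·65.7267/(12)·0.9916^4·0.1291^2 = +0.088255
  k=1: (−1)^3·65.7267/(12)·0.9916^2·0.1291^4 = -0.001496
d^3_{0,-2}(0.2589) = +0.088255 -0.001496 = +0.086760
|D^3_{0,-2}|² = |d^3_{0,-2}(β)|² = (+0.086760)² = 0.007527 (the z-rotation phases have unit modulus)

P=0.0075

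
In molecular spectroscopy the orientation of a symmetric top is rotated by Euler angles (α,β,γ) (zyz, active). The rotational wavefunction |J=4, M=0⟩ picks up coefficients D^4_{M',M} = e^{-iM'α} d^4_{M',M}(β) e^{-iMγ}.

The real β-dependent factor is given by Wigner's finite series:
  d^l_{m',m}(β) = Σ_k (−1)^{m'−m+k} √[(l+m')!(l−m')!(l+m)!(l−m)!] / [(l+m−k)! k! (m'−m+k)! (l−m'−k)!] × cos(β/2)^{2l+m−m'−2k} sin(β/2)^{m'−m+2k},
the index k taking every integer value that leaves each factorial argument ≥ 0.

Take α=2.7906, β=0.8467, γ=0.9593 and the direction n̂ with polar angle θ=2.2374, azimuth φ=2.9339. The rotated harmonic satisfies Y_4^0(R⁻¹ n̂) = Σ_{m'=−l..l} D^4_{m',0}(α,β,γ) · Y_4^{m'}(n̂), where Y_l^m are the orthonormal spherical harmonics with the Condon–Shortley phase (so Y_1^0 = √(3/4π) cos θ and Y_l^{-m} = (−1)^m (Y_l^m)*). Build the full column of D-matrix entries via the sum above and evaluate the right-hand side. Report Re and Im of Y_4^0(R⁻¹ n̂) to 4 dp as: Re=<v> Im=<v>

Re=0.2256 Im=0.0000

Need the full column D^4_{m',0} for m'=−4..4 at α=2.7906, β=0.8467, γ=0.9593.
cos(β/2)=0.911718, sin(β/2)=0.410817
d^4_{-4,0}: single k=4 term ⇒ +0.164659;  D = +0.027342-0.162373i
d^4_{-3,0}: k∈[3..4] ⇒ +0.516787 -0.104927 = +0.411860;  D = -0.203865+0.357865i
d^4_{-2,0}: k∈[2..4] ⇒ +0.919561 -0.497881 +0.037908 = +0.459589;  D = +0.350924-0.296772i
d^4_{-1,0}: k∈[1..4] ⇒ +0.962025 -1.171962 +0.237952 -0.008052 = +0.019963;  D = -0.018746+0.006864i
d^4_{0,0}: k∈[0..4] ⇒ +0.477401 -1.550885 +0.708497 -0.063934 +0.000811 = -0.428109;  D = -0.428109+0.000000i
d^4_{1,0}: k∈[0..3] ⇒ -0.962025 +1.171962 -0.237952 +0.008052 = -0.019963;  D = +0.018746+0.006864i
d^4_{2,0}: k∈[0..2] ⇒ +0.919561 -0.497881 +0.037908 = +0.459589;  D = +0.350924+0.296772i
d^4_{3,0}: k∈[0..1] ⇒ -0.516787 +0.104927 = -0.411860;  D = +0.203865+0.357865i
d^4_{4,0}: single k=0 term ⇒ +0.164659;  D = +0.027342+0.162373i
Y_4^{m'}(θ=2.2374,φ=2.9339) and Σ D·Y over m':
  (+0.0273-0.1624i)·(+0.1138+0.1247i)  (-0.2039+0.3579i)·(+0.3051+0.2192i)  (+0.3509-0.2968i)·(+0.3169+0.1398i)  (-0.0187+0.0069i)·(-0.0728-0.0153i)  (-0.4281+0.0000i)·(-0.3548+0.0000i)  (+0.0187+0.0069i)·(+0.0728-0.0153i)  (+0.3509+0.2968i)·(+0.3169-0.1398i)  (+0.2039+0.3579i)·(-0.3051+0.2192i)  (+0.0273+0.1624i)·(+0.1138-0.1247i)
Y_4^0(R⁻¹ n̂) = +0.225600+0.000000i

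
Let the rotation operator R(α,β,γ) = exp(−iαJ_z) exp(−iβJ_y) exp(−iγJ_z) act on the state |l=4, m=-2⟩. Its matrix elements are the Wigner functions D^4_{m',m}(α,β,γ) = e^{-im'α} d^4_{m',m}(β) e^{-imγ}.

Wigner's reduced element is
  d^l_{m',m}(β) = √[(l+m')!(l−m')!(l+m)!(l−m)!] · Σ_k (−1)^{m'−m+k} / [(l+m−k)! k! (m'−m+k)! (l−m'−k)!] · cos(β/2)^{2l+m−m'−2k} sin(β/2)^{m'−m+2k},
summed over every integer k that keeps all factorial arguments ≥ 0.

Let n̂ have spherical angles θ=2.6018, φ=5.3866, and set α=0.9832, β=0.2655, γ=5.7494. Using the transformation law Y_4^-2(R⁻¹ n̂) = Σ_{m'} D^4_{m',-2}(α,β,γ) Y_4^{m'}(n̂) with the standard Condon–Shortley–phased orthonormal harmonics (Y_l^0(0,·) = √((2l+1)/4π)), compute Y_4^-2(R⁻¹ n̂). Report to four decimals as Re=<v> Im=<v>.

Re=-0.0706 Im=0.3442

Need the full column D^4_{m',-2} for m'=−4..4 at α=0.9832, β=0.2655, γ=5.7494.
cos(β/2)=0.991202, sin(β/2)=0.132360
d^4_{-4,-2}: single k=2 term ⇒ +0.087916;  D = -0.084580+0.023989i
d^4_{-3,-2}: k∈[1..2] ⇒ +0.465539 -0.024904 = +0.440635;  D = -0.134937+0.419466i
d^4_{-2,-2}: k∈[0..2] ⇒ +0.931743 -0.199375 +0.004444 = +0.736812;  D = +0.458685+0.576628i
d^4_{-1,-2}: k∈[0..2] ⇒ -0.527872 +0.047064 -0.000559 = -0.481367;  D = -0.479655+0.040565i
d^4_{0,-2}: k∈[0..2] ⇒ +0.157619 -0.007495 +0.000050 = +0.150175;  D = +0.072422-0.131558i
d^4_{1,-2}: k∈[0..2] ⇒ -0.031376 +0.000839 -0.000003 = -0.030540;  D = +0.014102+0.027089i
d^4_{2,-2}: k∈[0..2] ⇒ +0.004444 -0.000063 +0.000000 = +0.004381;  D = -0.004355-0.000471i
d^4_{3,-2}: k∈[0..1] ⇒ -0.000444 +0.000003 = -0.000441;  D = +0.000283-0.000339i
d^4_{4,-2}: single k=0 term ⇒ +0.000028;  D = +0.000008+0.000027i
Y_4^{m'}(θ=2.6018,φ=5.3866) and Σ D·Y over m':
  (-0.0846+0.0240i)·(-0.0279-0.0133i)  (-0.1349+0.4195i)·(+0.1311-0.0636i)  (+0.4587+0.5766i)·(-0.0809+0.3578i)  (-0.4797+0.0406i)·(-0.2801-0.3505i)  (+0.0724-0.1316i)·(-0.0131+0.0000i)  (+0.0141+0.0271i)·(+0.2801-0.3505i)  (-0.0044-0.0005i)·(-0.0809-0.3578i)  (+0.0003-0.0003i)·(-0.1311-0.0636i)  (+0.0000+0.0000i)·(-0.0279+0.0133i)
Y_4^-2(R⁻¹ n̂) = -0.070553+0.344243i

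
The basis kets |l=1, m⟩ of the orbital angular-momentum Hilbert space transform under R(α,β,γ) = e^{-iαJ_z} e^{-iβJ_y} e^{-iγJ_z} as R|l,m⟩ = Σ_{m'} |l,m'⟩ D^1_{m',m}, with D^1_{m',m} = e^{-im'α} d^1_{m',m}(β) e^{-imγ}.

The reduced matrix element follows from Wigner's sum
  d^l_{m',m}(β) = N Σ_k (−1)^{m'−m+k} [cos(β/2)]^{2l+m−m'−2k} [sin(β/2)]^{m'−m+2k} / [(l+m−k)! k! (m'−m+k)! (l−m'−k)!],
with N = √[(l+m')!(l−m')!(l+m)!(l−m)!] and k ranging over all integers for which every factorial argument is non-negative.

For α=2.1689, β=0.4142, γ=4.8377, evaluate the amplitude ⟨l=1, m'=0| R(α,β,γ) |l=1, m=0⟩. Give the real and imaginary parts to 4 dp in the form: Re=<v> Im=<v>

First d^1_{0,0}(β=0.4142), then the phase factors e^{-i(0)α} and e^{-i(0)γ}:
Half-angle: c=0.978631, s=0.205623. N=√(1·1·1·1)=1.000000
The bounds max(0,m−m')=0 and min(l+m,l−m')=1 give 2 terms
  k=0: (−1)^0·1.0000/(1)·0.9786^2·0.2056^0 = +0.957719
  k=1: (−1)^1·1.0000/(1)·0.9786^0·0.2056^2 = -0.042281
d^1_{0,0}(0.4142) = +0.957719 -0.042281 = +0.915439
Phases: e^{-i·(0)·2.1689}=+1.000000+0.000000i, e^{-i·(0)·4.8377}=+1.000000+0.000000i ⇒ D=+0.915439+0.000000i

Re=0.9154 Im=0.0000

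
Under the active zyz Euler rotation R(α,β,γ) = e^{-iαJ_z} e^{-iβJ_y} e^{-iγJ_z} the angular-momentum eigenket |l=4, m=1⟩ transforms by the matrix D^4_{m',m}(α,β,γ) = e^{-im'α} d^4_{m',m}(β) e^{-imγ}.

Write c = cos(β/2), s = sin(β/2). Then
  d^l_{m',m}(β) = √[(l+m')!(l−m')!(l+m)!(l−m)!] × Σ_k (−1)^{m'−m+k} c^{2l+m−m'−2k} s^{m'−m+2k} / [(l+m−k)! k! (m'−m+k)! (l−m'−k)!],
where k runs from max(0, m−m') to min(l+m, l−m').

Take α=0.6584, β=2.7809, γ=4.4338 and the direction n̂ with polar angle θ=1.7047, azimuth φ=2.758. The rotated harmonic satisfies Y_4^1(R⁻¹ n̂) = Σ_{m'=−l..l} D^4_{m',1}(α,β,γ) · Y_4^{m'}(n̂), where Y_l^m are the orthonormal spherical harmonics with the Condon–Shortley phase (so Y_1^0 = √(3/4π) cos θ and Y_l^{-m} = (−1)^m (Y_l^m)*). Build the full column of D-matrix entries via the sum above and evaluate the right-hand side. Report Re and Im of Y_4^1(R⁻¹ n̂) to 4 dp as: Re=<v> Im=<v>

Re=0.0701 Im=-0.0189

Need the full column D^4_{m',1} for m'=−4..4 at α=0.6584, β=2.7809, γ=4.4338.
cos(β/2)=0.179370, sin(β/2)=0.983782
d^4_{-4,1}: single k=5 term ⇒ +0.039796;  D = -0.009049-0.038753i
d^4_{-3,1}: k∈[4..5] ⇒ +0.012827 -0.231507 = -0.218680;  D = +0.169627+0.138013i
d^4_{-2,1}: k∈[3..5] ⇒ +0.002500 -0.112811 +0.678700 = +0.568389;  D = -0.568217-0.013977i
d^4_{-1,1}: k∈[2..5] ⇒ +0.000322 -0.029088 +0.437507 -0.877384 = -0.468643;  D = +0.377623-0.277539i
d^4_{0,1}: k∈[1..4] ⇒ +0.000026 -0.004744 +0.142696 -0.715412 = -0.577434;  D = +0.158794-0.555171i
d^4_{1,1}: k∈[0..3] ⇒ +0.000001 -0.000483 +0.029088 -0.291671 = -0.263065;  D = -0.097530-0.244318i
d^4_{2,1}: k∈[0..2] ⇒ -0.000025 +0.003750 -0.075207 = -0.071482;  D = -0.061582-0.036296i
d^4_{3,1}: k∈[0..1] ⇒ +0.000256 -0.012827 = -0.012571;  D = -0.012472+0.001577i
d^4_{4,1}: single k=0 term ⇒ -0.001323;  D = -0.000937+0.000934i
Y_4^{m'}(θ=1.7047,φ=2.758) and Σ D·Y over m':
  (-0.0090-0.0388i)·(+0.0155+0.4266i)  (+0.1696+0.1380i)·(+0.0663+0.1485i)  (-0.5682-0.0140i)·(-0.2070-0.1996i)  (+0.3776-0.2775i)·(-0.1669-0.0674i)  (+0.1588-0.5552i)·(+0.2620+0.0000i)  (-0.0975-0.2443i)·(+0.1669-0.0674i)  (-0.0616-0.0363i)·(-0.2070+0.1996i)  (-0.0125+0.0016i)·(-0.0663+0.1485i)  (-0.0009+0.0009i)·(+0.0155-0.4266i)
Y_4^1(R⁻¹ n̂) = +0.070103-0.018884i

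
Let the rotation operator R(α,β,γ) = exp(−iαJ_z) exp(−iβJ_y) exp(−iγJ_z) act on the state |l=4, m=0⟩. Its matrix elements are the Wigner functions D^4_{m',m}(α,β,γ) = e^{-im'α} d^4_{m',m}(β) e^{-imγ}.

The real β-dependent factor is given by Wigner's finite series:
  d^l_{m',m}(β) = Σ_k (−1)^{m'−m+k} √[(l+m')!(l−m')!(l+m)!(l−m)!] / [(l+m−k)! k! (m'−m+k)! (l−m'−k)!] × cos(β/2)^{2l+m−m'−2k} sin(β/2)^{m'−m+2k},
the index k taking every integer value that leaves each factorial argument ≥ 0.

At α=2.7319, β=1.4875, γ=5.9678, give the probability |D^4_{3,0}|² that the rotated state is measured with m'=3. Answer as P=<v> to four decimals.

P=0.0148

D^4_{3,0}(2.7319,1.4875,5.9678) = e^{-i·3·2.7319}·d^4_{3,0}(1.4875)·e^{-i·0·5.9678}. Compute d first:
c=cos(1.4875/2)=0.735935, s=sin(1.4875/2)=0.677052; N=√[5040·1·24·24]=1703.830978
k: max(0,(0)−(3))=0 … min(4+(0),4−(3))=1
  k=0: (−1)^3·1703.8310/(144)·0.7359^5·0.6771^3 = -0.792734
  k=1: (−1)^4·1703.8310/(144)·0.7359^3·0.6771^5 = +0.670955
d^4_{3,0}(1.4875) = -0.792734 +0.670955 = -0.121779
|D^4_{3,0}|² = |d^4_{3,0}(β)|² = (-0.121779)² = 0.014830 (the z-rotation phases have unit modulus)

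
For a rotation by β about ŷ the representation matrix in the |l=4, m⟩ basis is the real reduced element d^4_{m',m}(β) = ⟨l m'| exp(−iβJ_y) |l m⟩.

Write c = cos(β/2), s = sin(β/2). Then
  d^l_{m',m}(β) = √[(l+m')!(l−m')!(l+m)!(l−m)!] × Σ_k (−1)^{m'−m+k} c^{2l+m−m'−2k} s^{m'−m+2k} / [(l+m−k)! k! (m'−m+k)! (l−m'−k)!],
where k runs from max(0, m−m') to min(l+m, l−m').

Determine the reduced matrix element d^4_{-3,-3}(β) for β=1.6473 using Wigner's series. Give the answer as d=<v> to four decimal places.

d=-0.3255

d^4_{-3,-3}(β=1.6473) via Wigner's sum:
Half-angle: c=0.679548, s=0.733631. N=√(1·5040·1·5040)=5040.000000
k∈{0,1} keeps every argument non-negative
  k=0: (−1)^0·5040.0000/(5040)·0.6795^8·0.7336^0 = +0.045474
  k=1: (−1)^1·5040.0000/(720)·0.6795^6·0.7336^2 = -0.371000
d^4_{-3,-3}(1.6473) = +0.045474 -0.371000 = -0.325527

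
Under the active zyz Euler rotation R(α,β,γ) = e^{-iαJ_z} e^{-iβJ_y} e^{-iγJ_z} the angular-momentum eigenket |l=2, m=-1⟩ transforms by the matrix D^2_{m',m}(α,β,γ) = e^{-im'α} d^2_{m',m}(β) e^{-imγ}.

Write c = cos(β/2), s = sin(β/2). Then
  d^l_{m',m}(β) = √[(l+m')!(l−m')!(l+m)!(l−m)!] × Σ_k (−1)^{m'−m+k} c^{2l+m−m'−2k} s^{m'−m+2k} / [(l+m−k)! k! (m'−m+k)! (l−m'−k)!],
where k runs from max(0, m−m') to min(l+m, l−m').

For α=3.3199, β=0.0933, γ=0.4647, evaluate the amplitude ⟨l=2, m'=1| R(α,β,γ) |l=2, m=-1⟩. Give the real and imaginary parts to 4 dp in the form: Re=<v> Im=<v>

Re=-0.0062 Im=-0.0018

Split into d^2_{1,-1}(β=0.0933) × two z-phases.
Half-angle: c=0.998912, s=0.046633. N=√(6·1·1·6)=6.000000
The bounds max(0,m−m')=0 and min(l+m,l−m')=1 give 2 terms
  k=0: (−1)^2·6.0000/(2)·0.9989^2·0.0466^2 = +0.006510
  k=1: (−1)^3·6.0000/(6)·0.9989^0·0.0466^4 = -0.000005
d^2_{1,-1}(0.0933) = +0.006510 -0.000005 = +0.006505
Attach z-rotation phases: D = e^{-i(1)(3.3199)}·(+0.006505)·e^{-i(-1)(0.4647)} = -0.006240-0.001838i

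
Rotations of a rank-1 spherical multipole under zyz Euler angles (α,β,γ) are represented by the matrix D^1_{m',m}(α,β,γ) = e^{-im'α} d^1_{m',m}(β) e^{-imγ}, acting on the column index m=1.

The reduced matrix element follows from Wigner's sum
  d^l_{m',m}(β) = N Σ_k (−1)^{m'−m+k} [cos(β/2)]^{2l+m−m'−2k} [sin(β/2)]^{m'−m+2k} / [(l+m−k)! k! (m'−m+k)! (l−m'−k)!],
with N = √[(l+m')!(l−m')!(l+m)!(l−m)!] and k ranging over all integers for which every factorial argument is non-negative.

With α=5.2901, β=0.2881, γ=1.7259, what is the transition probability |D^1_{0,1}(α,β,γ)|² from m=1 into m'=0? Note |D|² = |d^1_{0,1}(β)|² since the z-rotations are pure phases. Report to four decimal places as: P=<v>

Split into d^1_{0,1}(β=0.2881) × two z-phases.
Half-angle: c=0.989643, s=0.143552. N=√(1·1·2·1)=1.414214
The bounds max(0,m−m')=1 and min(l+m,l−m')=1 give 1 term
  k=1: (−1)^0·1.4142/(1)·0.9896^1·0.1436^1 = +0.200911
d^1_{0,1}(0.2881) = +0.200911
|D^1_{0,1}|² = |d^1_{0,1}(β)|² = (+0.200911)² = 0.040365 (the z-rotation phases have unit modulus)

P=0.0404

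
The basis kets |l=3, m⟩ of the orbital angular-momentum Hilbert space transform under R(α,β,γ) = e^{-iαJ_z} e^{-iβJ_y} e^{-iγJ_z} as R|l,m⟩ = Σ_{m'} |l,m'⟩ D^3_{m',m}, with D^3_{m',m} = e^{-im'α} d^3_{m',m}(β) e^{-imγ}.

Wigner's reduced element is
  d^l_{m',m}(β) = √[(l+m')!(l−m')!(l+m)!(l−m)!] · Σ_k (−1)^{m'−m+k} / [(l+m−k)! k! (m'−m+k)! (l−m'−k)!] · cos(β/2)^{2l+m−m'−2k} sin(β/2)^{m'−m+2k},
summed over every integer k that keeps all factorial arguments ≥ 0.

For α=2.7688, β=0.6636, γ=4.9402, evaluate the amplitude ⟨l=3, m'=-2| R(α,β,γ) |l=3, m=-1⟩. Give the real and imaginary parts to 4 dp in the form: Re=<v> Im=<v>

D^3_{-2,-1}(2.7688,0.6636,4.9402) = e^{-i·-2·2.7688}·d^3_{-2,-1}(0.6636)·e^{-i·-1·4.9402}. Compute d first:
Half-angle: c=0.945458, s=0.325745. N=√(1·120·2·24)=75.894664
k∈{1,2} keeps every argument non-negative
  k=1: (−1)^0·75.8947/(24)·0.9455^5·0.3257^1 = +0.778195
  k=2: (−1)^1·75.8947/(12)·0.9455^3·0.3257^3 = -0.184753
d^3_{-2,-1}(0.6636) = +0.778195 -0.184753 = +0.593442
D = (+0.734691-0.678402i)·(+0.593442)·(+0.225846-0.974163i) = -0.293723-0.515656i

Re=-0.2937 Im=-0.5157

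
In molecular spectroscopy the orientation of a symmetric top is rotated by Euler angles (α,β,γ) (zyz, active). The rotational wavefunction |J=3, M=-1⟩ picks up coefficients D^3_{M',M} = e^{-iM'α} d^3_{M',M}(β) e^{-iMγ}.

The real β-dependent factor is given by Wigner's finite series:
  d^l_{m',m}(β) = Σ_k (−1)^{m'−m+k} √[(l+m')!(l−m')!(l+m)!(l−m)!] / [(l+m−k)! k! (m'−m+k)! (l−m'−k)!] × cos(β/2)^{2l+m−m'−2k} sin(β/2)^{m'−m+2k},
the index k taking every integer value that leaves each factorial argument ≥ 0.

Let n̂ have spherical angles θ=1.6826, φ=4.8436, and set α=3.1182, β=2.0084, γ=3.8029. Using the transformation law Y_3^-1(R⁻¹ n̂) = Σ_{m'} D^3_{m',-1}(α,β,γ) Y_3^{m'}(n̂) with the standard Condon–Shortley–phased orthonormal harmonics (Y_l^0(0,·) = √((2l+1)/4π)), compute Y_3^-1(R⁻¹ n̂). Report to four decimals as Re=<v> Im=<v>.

Re=0.2273 Im=-0.2084

Need the full column D^3_{m',-1} for m'=−3..3 at α=3.1182, β=2.0084, γ=3.8029.
cos(β/2)=0.536763, sin(β/2)=0.843733
d^3_{-3,-1}: single k=2 term ⇒ +0.228869;  D = +0.190033+0.127549i
d^3_{-2,-1}: k∈[1..2] ⇒ +0.118883 -0.587480 = -0.468598;  D = +0.382867+0.270178i
d^3_{-1,-1}: k∈[0..2] ⇒ +0.023916 -0.472750 +0.876066 = +0.427233;  D = +0.343213+0.254426i
d^3_{0,-1}: k∈[0..2] ⇒ -0.130230 +0.965329 -0.795057 = +0.040042;  D = -0.031601-0.024592i
d^3_{1,-1}: k∈[0..2] ⇒ +0.354562 -1.168088 +0.360769 = -0.452756;  D = -0.350709-0.286341i
d^3_{2,-1}: k∈[0..1] ⇒ -0.587480 +0.725784 = +0.138304;  D = -0.105056-0.089951i
d^3_{3,-1}: single k=0 term ⇒ +0.565498;  D = +0.420834+0.377739i
Y_3^{m'}(θ=1.6826,φ=4.8436) and Σ D·Y over m':
  (+0.1900+0.1275i)·(-0.1570-0.3781i)  (+0.3829+0.2702i)·(+0.1087-0.0292i)  (+0.3432+0.2544i)·(-0.0394-0.2986i)  (-0.0316-0.0246i)·(+0.1223+0.0000i)  (-0.3507-0.2863i)·(+0.0394-0.2986i)  (-0.1051-0.0900i)·(+0.1087+0.0292i)  (+0.4208+0.3777i)·(+0.1570-0.3781i)
Y_3^-1(R⁻¹ n̂) = +0.227311-0.208435i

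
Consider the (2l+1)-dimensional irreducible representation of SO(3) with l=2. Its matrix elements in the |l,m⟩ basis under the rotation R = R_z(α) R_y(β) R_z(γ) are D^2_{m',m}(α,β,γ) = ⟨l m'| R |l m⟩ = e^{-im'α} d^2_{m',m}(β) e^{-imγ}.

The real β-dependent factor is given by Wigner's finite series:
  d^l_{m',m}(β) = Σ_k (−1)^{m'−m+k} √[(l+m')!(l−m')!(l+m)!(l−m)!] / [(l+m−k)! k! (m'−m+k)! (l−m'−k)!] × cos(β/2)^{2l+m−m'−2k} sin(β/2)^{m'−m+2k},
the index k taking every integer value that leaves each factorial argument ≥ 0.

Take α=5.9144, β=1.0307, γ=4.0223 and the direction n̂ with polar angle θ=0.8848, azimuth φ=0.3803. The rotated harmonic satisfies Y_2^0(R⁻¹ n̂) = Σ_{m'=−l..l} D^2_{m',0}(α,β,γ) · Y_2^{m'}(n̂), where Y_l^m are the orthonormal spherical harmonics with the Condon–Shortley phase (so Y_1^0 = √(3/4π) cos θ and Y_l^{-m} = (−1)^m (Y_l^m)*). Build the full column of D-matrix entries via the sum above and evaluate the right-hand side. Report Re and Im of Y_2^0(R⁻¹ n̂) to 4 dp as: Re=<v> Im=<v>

Re=0.3080 Im=0.0000

Need the full column D^2_{m',0} for m'=−2..2 at α=5.9144, β=1.0307, γ=4.0223.
cos(β/2)=0.870120, sin(β/2)=0.492839
d^2_{-2,0}: single k=2 term ⇒ +0.450448;  D = +0.333379-0.302923i
d^2_{-1,0}: k∈[1..2] ⇒ +0.795278 -0.255136 = +0.540142;  D = +0.503826-0.194712i
d^2_{0,0}: k∈[0..2] ⇒ +0.573214 -0.735579 +0.058996 = -0.103369;  D = -0.103369+0.000000i
d^2_{1,0}: k∈[0..1] ⇒ -0.795278 +0.255136 = -0.540142;  D = -0.503826-0.194712i
d^2_{2,0}: single k=0 term ⇒ +0.450448;  D = +0.333379+0.302923i
Y_2^{m'}(θ=0.8848,φ=0.3803) and Σ D·Y over m':
  (+0.3334-0.3029i)·(+0.1675-0.1594i)  (+0.5038-0.1947i)·(+0.3516-0.1406i)  (-0.1034+0.0000i)·(+0.0643+0.0000i)  (-0.5038-0.1947i)·(-0.3516-0.1406i)  (+0.3334+0.3029i)·(+0.1675+0.1594i)
Y_2^0(R⁻¹ n̂) = +0.308041+0.000000i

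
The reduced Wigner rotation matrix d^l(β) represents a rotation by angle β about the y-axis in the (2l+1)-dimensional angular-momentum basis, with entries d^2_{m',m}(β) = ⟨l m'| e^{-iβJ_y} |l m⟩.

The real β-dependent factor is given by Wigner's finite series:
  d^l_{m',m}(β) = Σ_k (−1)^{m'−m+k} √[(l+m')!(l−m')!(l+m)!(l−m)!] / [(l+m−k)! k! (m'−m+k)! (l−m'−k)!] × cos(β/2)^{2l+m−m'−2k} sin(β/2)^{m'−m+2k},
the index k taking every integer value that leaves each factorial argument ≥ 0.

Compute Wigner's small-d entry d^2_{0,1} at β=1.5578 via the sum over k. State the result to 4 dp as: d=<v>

d^2_{0,1}(β=1.5578) via Wigner's sum:
Half-angle: c=0.711687, s=0.702497. N=√(2·2·6·1)=4.898979
Admissible k: 1..2 (factorial args all ≥0)
  k=1: (−1)^0·4.8990/(2)·0.7117^3·0.7025^1 = +0.620278
  k=2: (−1)^1·4.8990/(2)·0.7117^1·0.7025^3 = -0.604363
d^2_{0,1}(1.5578) = +0.620278 -0.604363 = +0.015915

d=0.0159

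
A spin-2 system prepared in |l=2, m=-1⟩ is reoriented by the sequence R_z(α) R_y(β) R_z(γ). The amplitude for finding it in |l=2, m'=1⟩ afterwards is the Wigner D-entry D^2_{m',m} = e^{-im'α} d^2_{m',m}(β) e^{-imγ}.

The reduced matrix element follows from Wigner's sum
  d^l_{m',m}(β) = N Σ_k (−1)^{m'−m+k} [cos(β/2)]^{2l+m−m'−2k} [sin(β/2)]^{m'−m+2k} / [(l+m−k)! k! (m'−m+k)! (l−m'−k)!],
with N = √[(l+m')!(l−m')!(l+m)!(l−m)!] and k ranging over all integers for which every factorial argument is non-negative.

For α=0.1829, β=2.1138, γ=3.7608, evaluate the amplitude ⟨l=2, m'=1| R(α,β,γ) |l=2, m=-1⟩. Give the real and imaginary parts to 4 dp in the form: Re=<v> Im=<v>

Re=0.0230 Im=0.0107

First d^2_{1,-1}(β=2.1138), then the phase factors e^{-i(1)α} and e^{-i(-1)γ}:
Half-angle: c=0.491574, s=0.870836. N=√(6·1·1·6)=6.000000
k∈{0,1} keeps every argument non-negative
  k=0: (−1)^2·6.0000/(2)·0.4916^2·0.8708^2 = +0.549758
  k=1: (−1)^3·6.0000/(6)·0.4916^0·0.8708^4 = -0.575102
d^2_{1,-1}(2.1138) = +0.549758 -0.575102 = -0.025344
D = (+0.983320-0.181882i)·(-0.025344)·(-0.814339-0.580390i) = +0.022970+0.010710i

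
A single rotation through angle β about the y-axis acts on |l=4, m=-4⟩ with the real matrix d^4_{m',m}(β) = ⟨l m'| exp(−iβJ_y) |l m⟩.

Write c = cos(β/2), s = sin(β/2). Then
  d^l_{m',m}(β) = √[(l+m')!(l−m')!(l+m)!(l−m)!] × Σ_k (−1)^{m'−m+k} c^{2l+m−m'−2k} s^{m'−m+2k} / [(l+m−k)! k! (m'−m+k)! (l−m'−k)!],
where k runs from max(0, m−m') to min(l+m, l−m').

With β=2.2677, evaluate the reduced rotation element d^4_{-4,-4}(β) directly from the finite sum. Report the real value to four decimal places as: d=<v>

d=0.0010

d^4_{-4,-4}(β=2.2677) via Wigner's sum:
c=cos(2.2677/2)=0.423175, s=sin(2.2677/2)=0.906048; N=√[1·40320·1·40320]=40320.000000
Admissible k: 0..0 (factorial args all ≥0)
  k=0: (−1)^0·40320.0000/(40320)·0.4232^8·0.9060^0 = +0.001028
d^4_{-4,-4}(2.2677) = +0.001028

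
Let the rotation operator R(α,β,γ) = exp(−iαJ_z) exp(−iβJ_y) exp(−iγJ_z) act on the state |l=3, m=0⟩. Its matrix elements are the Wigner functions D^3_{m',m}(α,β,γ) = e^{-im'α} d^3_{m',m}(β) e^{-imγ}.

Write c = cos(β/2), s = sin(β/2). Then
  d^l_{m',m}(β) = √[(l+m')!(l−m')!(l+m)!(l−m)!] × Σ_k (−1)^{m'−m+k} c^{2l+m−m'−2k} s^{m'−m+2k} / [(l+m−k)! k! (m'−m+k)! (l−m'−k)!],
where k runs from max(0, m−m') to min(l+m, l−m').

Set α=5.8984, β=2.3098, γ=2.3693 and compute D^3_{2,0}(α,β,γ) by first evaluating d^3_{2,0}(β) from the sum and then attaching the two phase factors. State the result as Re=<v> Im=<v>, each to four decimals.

Re=-0.3619 Im=-0.3506

D^3_{2,0}(5.8984,2.3098,2.3693) = e^{-i·2·5.8984}·d^3_{2,0}(2.3098)·e^{-i·0·2.3693}. Compute d first:
Half-angle: c=0.404010, s=0.914755. N=√(120·1·6·6)=65.726707
The bounds max(0,m−m')=0 and min(l+m,l−m')=1 give 2 terms
  k=0: (−1)^2·65.7267/(12)·0.4040^4·0.9148^2 = +0.122106
  k=1: (−1)^3·65.7267/(12)·0.4040^2·0.9148^4 = -0.625984
d^3_{2,0}(2.3098) = +0.122106 -0.625984 = -0.503878
D = (+0.718210+0.695827i)·(-0.503878)·(+1.000000+0.000000i) = -0.361890-0.350612i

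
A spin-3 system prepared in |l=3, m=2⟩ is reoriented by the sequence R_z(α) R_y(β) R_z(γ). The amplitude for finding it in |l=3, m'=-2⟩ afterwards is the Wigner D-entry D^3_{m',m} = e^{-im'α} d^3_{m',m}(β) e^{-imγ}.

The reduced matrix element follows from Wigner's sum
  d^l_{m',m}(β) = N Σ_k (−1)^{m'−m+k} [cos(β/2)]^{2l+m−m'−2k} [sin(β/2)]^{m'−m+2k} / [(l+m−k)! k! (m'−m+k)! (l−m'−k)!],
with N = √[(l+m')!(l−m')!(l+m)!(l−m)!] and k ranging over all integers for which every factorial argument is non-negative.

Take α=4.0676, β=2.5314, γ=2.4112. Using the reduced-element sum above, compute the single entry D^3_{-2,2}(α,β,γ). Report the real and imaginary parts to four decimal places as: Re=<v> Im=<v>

D^3_{-2,2}(4.0676,2.5314,2.4112) = e^{-i·-2·4.0676}·d^3_{-2,2}(2.5314)·e^{-i·2·2.4112}. Compute d first:
Half-angle: c=0.300385, s=0.953818. N=√(1·120·120·1)=120.000000
k∈{4,5} keeps every argument non-negative
  k=4: (−1)^0·120.0000/(24)·0.3004^2·0.9538^4 = +0.373412
  k=5: (−1)^1·120.0000/(120)·0.3004^0·0.9538^6 = -0.752997
d^3_{-2,2}(2.5314) = +0.373412 -0.752997 = -0.379584
Phases: e^{-i·(-2)·4.0676}=-0.277526+0.960718i, e^{-i·(2)·2.4112}=+0.109789+0.993955i ⇒ D=+0.374035+0.064671i

Re=0.3740 Im=0.0647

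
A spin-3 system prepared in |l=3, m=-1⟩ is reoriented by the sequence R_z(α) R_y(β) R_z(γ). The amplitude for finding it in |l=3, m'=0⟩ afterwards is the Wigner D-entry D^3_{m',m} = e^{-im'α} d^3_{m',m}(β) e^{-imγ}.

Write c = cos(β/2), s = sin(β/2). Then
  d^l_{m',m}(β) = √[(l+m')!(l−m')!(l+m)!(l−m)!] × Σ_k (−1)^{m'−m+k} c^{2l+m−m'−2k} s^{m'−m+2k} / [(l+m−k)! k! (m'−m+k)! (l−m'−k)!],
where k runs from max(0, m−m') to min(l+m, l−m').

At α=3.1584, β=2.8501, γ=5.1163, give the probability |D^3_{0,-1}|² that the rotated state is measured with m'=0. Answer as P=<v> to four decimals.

Split into d^3_{0,-1}(β=2.8501) × two z-phases.
Half-angle: c=0.145231, s=0.989398. N=√(6·6·2·24)=41.569219
k: max(0,(-1)−(0))=0 … min(3+(-1),3−(0))=2
  k=0: (−1)^1·41.5692/(12)·0.1452^5·0.9894^1 = -0.000221
  k=1: (−1)^2·41.5692/(4)·0.1452^3·0.9894^3 = +0.030832
  k=2: (−1)^3·41.5692/(12)·0.1452^1·0.9894^5 = -0.476985
d^3_{0,-1}(2.8501) = -0.000221 +0.030832 -0.476985 = -0.446374
|D^3_{0,-1}|² = |d^3_{0,-1}(β)|² = (-0.446374)² = 0.199250 (the z-rotation phases have unit modulus)

P=0.1992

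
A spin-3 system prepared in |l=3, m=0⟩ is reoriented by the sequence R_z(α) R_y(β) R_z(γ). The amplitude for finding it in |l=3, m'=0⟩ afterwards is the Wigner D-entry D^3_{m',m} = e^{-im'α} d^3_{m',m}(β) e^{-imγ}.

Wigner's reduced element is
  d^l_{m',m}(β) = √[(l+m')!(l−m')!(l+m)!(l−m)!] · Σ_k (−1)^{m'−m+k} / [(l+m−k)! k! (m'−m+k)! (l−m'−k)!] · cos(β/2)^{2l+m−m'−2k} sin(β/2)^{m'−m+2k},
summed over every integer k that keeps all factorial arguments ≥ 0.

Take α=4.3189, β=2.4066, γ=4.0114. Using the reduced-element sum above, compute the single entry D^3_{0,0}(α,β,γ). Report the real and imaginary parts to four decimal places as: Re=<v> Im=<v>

Re=0.0921 Im=0.0000

First d^3_{0,0}(β=2.4066), then the phase factors e^{-i(0)α} and e^{-i(0)γ}:
c=cos(2.4066/2)=0.359280, s=sin(2.4066/2)=0.933230; N=√[6·6·6·6]=36.000000
Admissible k: 0..3 (factorial args all ≥0)
  k=0: (−1)^0·36.0000/(36)·0.3593^6·0.9332^0 = +0.002151
  k=1: (−1)^1·36.0000/(4)·0.3593^4·0.9332^2 = -0.130603
  k=2: (−1)^2·36.0000/(4)·0.3593^2·0.9332^4 = +0.881177
  k=3: (−1)^3·36.0000/(36)·0.3593^0·0.9332^6 = -0.660589
d^3_{0,0}(2.4066) = +0.002151 -0.130603 +0.881177 -0.660589 = +0.092136
Phases: e^{-i·(0)·4.3189}=+1.000000+0.000000i, e^{-i·(0)·4.0114}=+1.000000+0.000000i ⇒ D=+0.092136+0.000000i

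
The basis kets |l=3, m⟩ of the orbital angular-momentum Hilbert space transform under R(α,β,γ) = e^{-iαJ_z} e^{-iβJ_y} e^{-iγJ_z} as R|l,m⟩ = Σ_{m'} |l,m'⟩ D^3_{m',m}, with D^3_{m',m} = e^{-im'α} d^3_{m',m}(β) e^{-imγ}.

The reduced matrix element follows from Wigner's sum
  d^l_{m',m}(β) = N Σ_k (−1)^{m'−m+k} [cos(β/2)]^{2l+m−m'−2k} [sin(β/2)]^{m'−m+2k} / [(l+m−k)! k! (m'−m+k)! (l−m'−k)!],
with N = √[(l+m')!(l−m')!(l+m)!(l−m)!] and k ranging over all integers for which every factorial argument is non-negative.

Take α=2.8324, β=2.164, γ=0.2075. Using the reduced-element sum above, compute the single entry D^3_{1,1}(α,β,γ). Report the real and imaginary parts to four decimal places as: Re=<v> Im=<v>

Re=-0.5088 Im=-0.0519

D^3_{1,1}(2.8324,2.164,0.2075) = e^{-i·1·2.8324}·d^3_{1,1}(2.164)·e^{-i·1·0.2075}. Compute d first:
With c≡cos(β/2)=0.469564 and s≡sin(β/2)=0.882899, N=[24·2·24·2]^{1/2}=48.000000
k: max(0,(1)−(1))=0 … min(3+(1),3−(1))=2
  k=0: (−1)^0·48.0000/(48)·0.4696^6·0.8829^0 = +0.010719
  k=1: (−1)^1·48.0000/(6)·0.4696^4·0.8829^2 = -0.303172
  k=2: (−1)^2·48.0000/(8)·0.4696^2·0.8829^4 = +0.803866
d^3_{1,1}(2.164) = +0.010719 -0.303172 +0.803866 = +0.511413
Phases: e^{-i·(1)·2.8324}=-0.952580-0.304290i, e^{-i·(1)·0.2075}=+0.978549-0.206014i ⇒ D=-0.508771-0.051917i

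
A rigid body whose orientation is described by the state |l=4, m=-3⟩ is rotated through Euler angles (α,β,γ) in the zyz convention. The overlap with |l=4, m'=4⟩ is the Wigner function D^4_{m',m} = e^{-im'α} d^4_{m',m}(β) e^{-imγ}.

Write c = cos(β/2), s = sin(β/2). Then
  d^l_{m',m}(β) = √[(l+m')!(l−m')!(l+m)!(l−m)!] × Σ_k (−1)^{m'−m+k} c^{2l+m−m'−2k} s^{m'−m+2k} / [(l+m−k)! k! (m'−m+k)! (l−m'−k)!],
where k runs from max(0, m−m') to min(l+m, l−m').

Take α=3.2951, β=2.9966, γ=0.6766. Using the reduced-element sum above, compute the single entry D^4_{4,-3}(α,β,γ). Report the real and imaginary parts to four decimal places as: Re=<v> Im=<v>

Re=-0.0311 Im=-0.1987

First d^4_{4,-3}(β=2.9966), then the phase factors e^{-i(4)α} and e^{-i(-3)γ}:
c=cos(2.9966/2)=0.072433, s=sin(2.9966/2)=0.997373; N=√[40320·1·1·5040]=14255.272709
k∈{0} keeps every argument non-negative
  k=0: (−1)^7·14255.2727/(5040)·0.0724^1·0.9974^7 = -0.201134
d^4_{4,-3}(2.9966) = -0.201134
Phases: e^{-i·(4)·3.2951}=+0.817333-0.576165i, e^{-i·(-3)·0.6766}=-0.443055+0.896494i ⇒ D=-0.031056-0.198722i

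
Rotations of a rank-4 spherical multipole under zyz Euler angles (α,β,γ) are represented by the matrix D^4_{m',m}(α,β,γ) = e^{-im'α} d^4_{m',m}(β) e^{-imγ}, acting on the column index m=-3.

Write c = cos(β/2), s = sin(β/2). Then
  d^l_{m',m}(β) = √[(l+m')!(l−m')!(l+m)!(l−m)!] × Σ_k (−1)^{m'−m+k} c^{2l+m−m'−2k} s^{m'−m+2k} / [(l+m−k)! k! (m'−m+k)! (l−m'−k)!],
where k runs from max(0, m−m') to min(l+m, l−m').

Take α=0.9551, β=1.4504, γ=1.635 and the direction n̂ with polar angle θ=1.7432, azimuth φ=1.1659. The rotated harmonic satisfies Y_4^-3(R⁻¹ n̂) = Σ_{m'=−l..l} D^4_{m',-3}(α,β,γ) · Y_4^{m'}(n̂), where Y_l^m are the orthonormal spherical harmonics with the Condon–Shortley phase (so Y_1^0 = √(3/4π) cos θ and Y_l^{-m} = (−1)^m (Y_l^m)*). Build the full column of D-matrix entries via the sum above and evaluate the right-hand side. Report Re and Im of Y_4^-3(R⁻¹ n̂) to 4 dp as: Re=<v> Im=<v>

Re=-0.0510 Im=0.0056

Need the full column D^4_{m',-3} for m'=−4..4 at α=0.9551, β=1.4504, γ=1.635.
cos(β/2)=0.748367, sin(β/2)=0.663285
d^4_{-4,-3}: single k=1 term ⇒ +0.246630;  D = -0.188732+0.158766i
d^4_{-3,-3}: k∈[0..1] ⇒ +0.098382 -0.540985 = -0.442603;  D = -0.036995-0.441055i
d^4_{-2,-3}: k∈[0..1] ⇒ -0.326261 +0.768880 = +0.442619;  D = +0.381443+0.224527i
d^4_{-1,-3}: k∈[0..1] ⇒ +0.613420 -0.803116 = -0.189696;  D = -0.172970+0.077884i
d^4_{0,-3}: k∈[0..1] ⇒ -0.810471 +0.636662 = -0.173809;  D = -0.033271+0.170595i
d^4_{1,-3}: k∈[0..1] ⇒ +0.803116 -0.378530 = +0.424585;  D = -0.293271-0.307026i
d^4_{2,-3}: k∈[0..1] ⇒ -0.603990 +0.158154 = -0.445836;  D = +0.441042-0.065211i
d^4_{3,-3}: k∈[0..1] ⇒ +0.333832 -0.037463 = +0.296370;  D = -0.133932+0.264381i
d^4_{4,-3}: single k=0 term ⇒ -0.119553;  D = -0.055863-0.105699i
Y_4^{m'}(θ=1.7432,φ=1.1659) and Σ D·Y over m':
  (-0.1887+0.1588i)·(-0.0203+0.4164i)  (-0.0370-0.4411i)·(+0.1924-0.0716i)  (+0.3814+0.2245i)·(+0.1778+0.1867i)  (-0.1730+0.0779i)·(+0.0880-0.2053i)  (-0.0333+0.1706i)·(+0.2272+0.0000i)  (-0.2933-0.3070i)·(-0.0880-0.2053i)  (+0.4410-0.0652i)·(+0.1778-0.1867i)  (-0.1339+0.2644i)·(-0.1924-0.0716i)  (-0.0559-0.1057i)·(-0.0203-0.4164i)
Y_4^-3(R⁻¹ n̂) = -0.051019+0.005640i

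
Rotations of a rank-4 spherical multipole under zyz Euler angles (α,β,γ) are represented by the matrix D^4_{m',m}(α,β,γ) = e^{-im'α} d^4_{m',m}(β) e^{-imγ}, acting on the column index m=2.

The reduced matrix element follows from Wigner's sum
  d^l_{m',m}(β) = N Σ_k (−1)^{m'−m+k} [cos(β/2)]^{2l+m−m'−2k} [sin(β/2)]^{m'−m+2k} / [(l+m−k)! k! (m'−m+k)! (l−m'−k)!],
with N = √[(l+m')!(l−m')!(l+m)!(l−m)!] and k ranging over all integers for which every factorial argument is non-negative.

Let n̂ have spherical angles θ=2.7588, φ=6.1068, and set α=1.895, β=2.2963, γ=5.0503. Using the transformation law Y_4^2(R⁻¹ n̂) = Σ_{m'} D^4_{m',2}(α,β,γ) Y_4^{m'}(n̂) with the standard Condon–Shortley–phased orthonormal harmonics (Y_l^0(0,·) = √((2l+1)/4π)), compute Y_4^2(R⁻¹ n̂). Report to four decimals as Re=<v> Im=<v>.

Re=-0.0205 Im=0.1585

Need the full column D^4_{m',2} for m'=−4..4 at α=1.895, β=2.2963, γ=5.0503.
cos(β/2)=0.410175, sin(β/2)=0.912007
d^4_{-4,2}: single k=6 term ⇒ +0.512279;  D = -0.416637-0.298066i
d^4_{-3,2}: k∈[5..6] ⇒ +0.488747 -0.805415 = -0.316668;  D = +0.092610-0.302823i
d^4_{-2,2}: k∈[4..6] ⇒ +0.293739 -1.161739 +0.478613 = -0.389387;  D = -0.389241+0.010674i
d^4_{-1,2}: k∈[3..5] ⇒ +0.124554 -0.923645 +0.913255 = +0.114164;  D = -0.039320-0.107179i
d^4_{0,2}: k∈[2..4] ⇒ +0.037578 -0.495405 +0.918435 = +0.460608;  D = -0.359363+0.288128i
d^4_{1,2}: k∈[1..3] ⇒ +0.007558 -0.186831 +0.615763 = +0.436491;  D = +0.367300+0.235828i
d^4_{2,2}: k∈[0..2] ⇒ +0.000801 -0.047533 +0.293739 = +0.247007;  D = +0.060289-0.239537i
d^4_{3,2}: k∈[0..1] ⇒ -0.006666 +0.098861 = +0.092196;  D = -0.091918+0.007151i
d^4_{4,2}: single k=0 term ⇒ +0.020960;  D = +0.008198+0.019290i
Y_4^{m'}(θ=2.7588,φ=6.1068) and Σ D·Y over m':
  (-0.4166-0.2981i)·(+0.0066+0.0056i)  (+0.0926-0.3028i)·(-0.0522-0.0305i)  (-0.3892+0.0107i)·(+0.2200+0.0810i)  (-0.0393-0.1072i)·(-0.4879-0.0870i)  (-0.3594+0.2881i)·(+0.3280+0.0000i)  (+0.3673+0.2358i)·(+0.4879-0.0870i)  (+0.0603-0.2395i)·(+0.2200-0.0810i)  (-0.0919+0.0072i)·(+0.0522-0.0305i)  (+0.0082+0.0193i)·(+0.0066-0.0056i)
Y_4^2(R⁻¹ n̂) = -0.020513+0.158545i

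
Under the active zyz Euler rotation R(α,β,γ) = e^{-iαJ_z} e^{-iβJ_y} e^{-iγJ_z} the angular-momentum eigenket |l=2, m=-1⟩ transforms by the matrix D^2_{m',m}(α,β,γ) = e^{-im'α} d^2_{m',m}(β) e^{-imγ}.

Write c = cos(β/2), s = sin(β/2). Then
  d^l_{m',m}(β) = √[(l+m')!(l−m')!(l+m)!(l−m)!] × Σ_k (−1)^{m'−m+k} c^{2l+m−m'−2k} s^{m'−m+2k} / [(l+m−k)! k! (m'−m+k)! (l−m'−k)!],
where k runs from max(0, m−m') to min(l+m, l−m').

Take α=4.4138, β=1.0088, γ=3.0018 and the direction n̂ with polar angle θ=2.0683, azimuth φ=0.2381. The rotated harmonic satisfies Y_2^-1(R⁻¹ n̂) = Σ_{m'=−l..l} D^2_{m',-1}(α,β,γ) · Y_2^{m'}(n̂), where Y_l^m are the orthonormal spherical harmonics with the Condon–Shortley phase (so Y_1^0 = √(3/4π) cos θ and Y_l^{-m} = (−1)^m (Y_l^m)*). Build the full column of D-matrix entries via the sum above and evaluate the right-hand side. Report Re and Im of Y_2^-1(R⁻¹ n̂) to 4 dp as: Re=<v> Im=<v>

Re=0.0282 Im=-0.3778

Need the full column D^2_{m',-1} for m'=−2..2 at α=4.4138, β=1.0088, γ=3.0018.
cos(β/2)=0.875465, sin(β/2)=0.483282
d^2_{-2,-1}: single k=1 term ⇒ +0.648555;  D = +0.480260-0.435860i
d^2_{-1,-1}: k∈[0..1] ⇒ +0.587428 -0.537032 = +0.050396;  D = +0.021392+0.045630i
d^2_{0,-1}: k∈[0..1] ⇒ -0.794314 +0.242056 = -0.552258;  D = +0.546870-0.076950i
d^2_{1,-1}: k∈[0..1] ⇒ +0.537032 -0.054551 = +0.482481;  D = +0.076295-0.476410i
d^2_{2,-1}: single k=0 term ⇒ -0.197638;  D = -0.177323-0.087278i
Y_2^{m'}(θ=2.0683,φ=0.2381) and Σ D·Y over m':
  (+0.4803-0.4359i)·(+0.2651-0.1367i)  (+0.0214+0.0456i)·(-0.3149+0.0764i)  (+0.5469-0.0770i)·(-0.0999+0.0000i)  (+0.0763-0.4764i)·(+0.3149+0.0764i)  (-0.1773-0.0873i)·(+0.2651+0.1367i)
Y_2^-1(R⁻¹ n̂) = +0.028219-0.377823i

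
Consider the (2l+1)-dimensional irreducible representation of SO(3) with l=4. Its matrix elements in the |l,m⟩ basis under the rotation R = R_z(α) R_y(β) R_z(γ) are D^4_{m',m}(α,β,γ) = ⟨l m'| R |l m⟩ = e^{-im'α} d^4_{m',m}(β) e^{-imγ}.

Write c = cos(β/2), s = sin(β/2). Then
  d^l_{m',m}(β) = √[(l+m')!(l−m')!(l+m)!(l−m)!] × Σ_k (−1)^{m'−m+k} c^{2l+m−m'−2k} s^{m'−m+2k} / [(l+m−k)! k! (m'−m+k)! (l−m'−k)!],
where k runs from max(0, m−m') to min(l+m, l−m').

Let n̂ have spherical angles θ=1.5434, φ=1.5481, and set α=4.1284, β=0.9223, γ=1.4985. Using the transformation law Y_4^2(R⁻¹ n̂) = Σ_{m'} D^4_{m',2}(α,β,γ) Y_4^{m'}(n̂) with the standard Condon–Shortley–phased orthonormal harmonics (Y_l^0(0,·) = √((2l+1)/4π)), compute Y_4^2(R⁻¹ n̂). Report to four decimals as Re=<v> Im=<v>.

Re=0.0549 Im=-0.3812

Need the full column D^4_{m',2} for m'=−4..4 at α=4.1284, β=0.9223, γ=1.4985.
cos(β/2)=0.895541, sin(β/2)=0.444978
d^4_{-4,2}: single k=6 term ⇒ +0.032945;  D = +0.019157+0.026802i
d^4_{-3,2}: k∈[5..6] ⇒ +0.140649 -0.011575 = +0.129074;  D = -0.128988+0.004720i
d^4_{-2,2}: k∈[4..6] ⇒ +0.378259 -0.074711 +0.001537 = +0.305085;  D = +0.158790-0.260504i
d^4_{-1,2}: k∈[3..5] ⇒ +0.717728 -0.265801 +0.013125 = +0.465051;  D = +0.197830+0.420875i
d^4_{0,2}: k∈[2..4] ⇒ +0.968975 -0.637952 +0.059064 = +0.390088;  D = -0.386017-0.056208i
d^4_{1,2}: k∈[1..3] ⇒ +0.872117 -1.076591 +0.177201 = -0.027274;  D = -0.018159+0.020350i
d^4_{2,2}: k∈[0..2] ⇒ +0.413700 -1.225668 +0.378259 = -0.433709;  D = -0.110754-0.419329i
d^4_{3,2}: k∈[0..1] ⇒ -0.769135 +0.569679 = -0.199456;  D = +0.188966+0.063832i
d^4_{4,2}: single k=0 term ⇒ +0.540469;  D = +0.426620-0.331816i
Y_4^{m'}(θ=1.5434,φ=1.5481) and Σ D·Y over m':
  (+0.0192+0.0268i)·(+0.4400+0.0401i)  (-0.1290+0.0047i)·(-0.0023+0.0342i)  (+0.1588-0.2605i)·(+0.3322+0.0151i)  (+0.1978+0.4209i)·(-0.0009+0.0388i)  (-0.3860-0.0562i)·(+0.3150+0.0000i)  (-0.0182+0.0203i)·(+0.0009+0.0388i)  (-0.1108-0.4193i)·(+0.3322-0.0151i)  (+0.1890+0.0638i)·(+0.0023+0.0342i)  (+0.4266-0.3318i)·(+0.4400-0.0401i)
Y_4^2(R⁻¹ n̂) = +0.054866-0.381201i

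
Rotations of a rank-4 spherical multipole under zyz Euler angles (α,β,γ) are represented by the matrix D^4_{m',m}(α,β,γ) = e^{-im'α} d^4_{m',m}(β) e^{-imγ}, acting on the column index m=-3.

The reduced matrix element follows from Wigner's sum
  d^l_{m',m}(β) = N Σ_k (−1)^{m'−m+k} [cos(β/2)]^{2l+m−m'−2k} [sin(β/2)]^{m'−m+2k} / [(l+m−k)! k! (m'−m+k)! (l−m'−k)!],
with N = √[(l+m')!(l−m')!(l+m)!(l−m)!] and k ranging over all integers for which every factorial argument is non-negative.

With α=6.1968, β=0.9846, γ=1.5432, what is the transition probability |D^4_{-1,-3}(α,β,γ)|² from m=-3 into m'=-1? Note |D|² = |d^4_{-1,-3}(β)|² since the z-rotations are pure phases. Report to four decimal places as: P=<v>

P=0.1869

D^4_{-1,-3}(6.1968,0.9846,1.5432) = e^{-i·-1·6.1968}·d^4_{-1,-3}(0.9846)·e^{-i·-3·1.5432}. Compute d first:
Half-angle: c=0.881248, s=0.472654. N=√(6·120·1·5040)=1904.940944
k∈{0,1} keeps every argument non-negative
  k=0: (−1)^2·1904.9409/(240)·0.8812^6·0.4727^2 = +0.830512
  k=1: (−1)^3·1904.9409/(144)·0.8812^4·0.4727^4 = -0.398185
d^4_{-1,-3}(0.9846) = +0.830512 -0.398185 = +0.432327
|D^4_{-1,-3}|² = |d^4_{-1,-3}(β)|² = (+0.432327)² = 0.186907 (the z-rotation phases have unit modulus)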